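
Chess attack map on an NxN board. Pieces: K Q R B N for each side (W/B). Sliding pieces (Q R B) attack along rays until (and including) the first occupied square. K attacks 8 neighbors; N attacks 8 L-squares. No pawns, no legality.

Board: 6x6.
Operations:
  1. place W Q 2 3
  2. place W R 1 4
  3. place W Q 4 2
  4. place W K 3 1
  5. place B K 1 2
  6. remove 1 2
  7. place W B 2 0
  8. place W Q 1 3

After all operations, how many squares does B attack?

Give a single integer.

Op 1: place WQ@(2,3)
Op 2: place WR@(1,4)
Op 3: place WQ@(4,2)
Op 4: place WK@(3,1)
Op 5: place BK@(1,2)
Op 6: remove (1,2)
Op 7: place WB@(2,0)
Op 8: place WQ@(1,3)
Per-piece attacks for B:
Union (0 distinct): (none)

Answer: 0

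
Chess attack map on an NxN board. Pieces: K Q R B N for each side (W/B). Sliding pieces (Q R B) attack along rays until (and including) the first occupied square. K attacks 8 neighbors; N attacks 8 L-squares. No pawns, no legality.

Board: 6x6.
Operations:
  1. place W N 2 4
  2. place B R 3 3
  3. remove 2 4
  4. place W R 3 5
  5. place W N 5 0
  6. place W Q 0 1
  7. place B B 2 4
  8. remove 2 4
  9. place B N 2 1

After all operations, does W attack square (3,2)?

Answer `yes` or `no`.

Answer: no

Derivation:
Op 1: place WN@(2,4)
Op 2: place BR@(3,3)
Op 3: remove (2,4)
Op 4: place WR@(3,5)
Op 5: place WN@(5,0)
Op 6: place WQ@(0,1)
Op 7: place BB@(2,4)
Op 8: remove (2,4)
Op 9: place BN@(2,1)
Per-piece attacks for W:
  WQ@(0,1): attacks (0,2) (0,3) (0,4) (0,5) (0,0) (1,1) (2,1) (1,2) (2,3) (3,4) (4,5) (1,0) [ray(1,0) blocked at (2,1)]
  WR@(3,5): attacks (3,4) (3,3) (4,5) (5,5) (2,5) (1,5) (0,5) [ray(0,-1) blocked at (3,3)]
  WN@(5,0): attacks (4,2) (3,1)
W attacks (3,2): no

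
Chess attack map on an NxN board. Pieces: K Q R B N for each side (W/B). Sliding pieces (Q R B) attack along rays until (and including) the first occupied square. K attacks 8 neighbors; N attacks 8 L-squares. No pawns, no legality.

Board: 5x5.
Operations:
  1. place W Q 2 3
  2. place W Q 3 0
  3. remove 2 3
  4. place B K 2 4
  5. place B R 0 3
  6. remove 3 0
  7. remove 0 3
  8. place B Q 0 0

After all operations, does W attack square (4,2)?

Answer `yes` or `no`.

Op 1: place WQ@(2,3)
Op 2: place WQ@(3,0)
Op 3: remove (2,3)
Op 4: place BK@(2,4)
Op 5: place BR@(0,3)
Op 6: remove (3,0)
Op 7: remove (0,3)
Op 8: place BQ@(0,0)
Per-piece attacks for W:
W attacks (4,2): no

Answer: no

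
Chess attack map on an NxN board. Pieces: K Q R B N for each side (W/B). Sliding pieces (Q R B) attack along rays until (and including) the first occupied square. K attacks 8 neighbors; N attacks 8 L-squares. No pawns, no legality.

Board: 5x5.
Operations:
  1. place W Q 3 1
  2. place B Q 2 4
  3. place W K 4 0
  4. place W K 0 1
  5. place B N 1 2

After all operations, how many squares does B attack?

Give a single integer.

Answer: 15

Derivation:
Op 1: place WQ@(3,1)
Op 2: place BQ@(2,4)
Op 3: place WK@(4,0)
Op 4: place WK@(0,1)
Op 5: place BN@(1,2)
Per-piece attacks for B:
  BN@(1,2): attacks (2,4) (3,3) (0,4) (2,0) (3,1) (0,0)
  BQ@(2,4): attacks (2,3) (2,2) (2,1) (2,0) (3,4) (4,4) (1,4) (0,4) (3,3) (4,2) (1,3) (0,2)
Union (15 distinct): (0,0) (0,2) (0,4) (1,3) (1,4) (2,0) (2,1) (2,2) (2,3) (2,4) (3,1) (3,3) (3,4) (4,2) (4,4)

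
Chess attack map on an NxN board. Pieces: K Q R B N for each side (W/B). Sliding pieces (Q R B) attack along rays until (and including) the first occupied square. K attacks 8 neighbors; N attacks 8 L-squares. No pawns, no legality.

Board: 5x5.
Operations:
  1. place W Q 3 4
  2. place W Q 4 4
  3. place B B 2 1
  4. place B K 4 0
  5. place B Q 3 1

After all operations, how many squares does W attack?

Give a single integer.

Op 1: place WQ@(3,4)
Op 2: place WQ@(4,4)
Op 3: place BB@(2,1)
Op 4: place BK@(4,0)
Op 5: place BQ@(3,1)
Per-piece attacks for W:
  WQ@(3,4): attacks (3,3) (3,2) (3,1) (4,4) (2,4) (1,4) (0,4) (4,3) (2,3) (1,2) (0,1) [ray(0,-1) blocked at (3,1); ray(1,0) blocked at (4,4)]
  WQ@(4,4): attacks (4,3) (4,2) (4,1) (4,0) (3,4) (3,3) (2,2) (1,1) (0,0) [ray(0,-1) blocked at (4,0); ray(-1,0) blocked at (3,4)]
Union (18 distinct): (0,0) (0,1) (0,4) (1,1) (1,2) (1,4) (2,2) (2,3) (2,4) (3,1) (3,2) (3,3) (3,4) (4,0) (4,1) (4,2) (4,3) (4,4)

Answer: 18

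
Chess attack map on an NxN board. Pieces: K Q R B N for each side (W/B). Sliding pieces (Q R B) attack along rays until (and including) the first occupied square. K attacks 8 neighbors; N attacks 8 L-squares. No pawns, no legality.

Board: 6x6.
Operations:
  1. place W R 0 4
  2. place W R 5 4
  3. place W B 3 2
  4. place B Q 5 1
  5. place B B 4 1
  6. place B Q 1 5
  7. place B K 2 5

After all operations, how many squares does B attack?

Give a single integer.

Op 1: place WR@(0,4)
Op 2: place WR@(5,4)
Op 3: place WB@(3,2)
Op 4: place BQ@(5,1)
Op 5: place BB@(4,1)
Op 6: place BQ@(1,5)
Op 7: place BK@(2,5)
Per-piece attacks for B:
  BQ@(1,5): attacks (1,4) (1,3) (1,2) (1,1) (1,0) (2,5) (0,5) (2,4) (3,3) (4,2) (5,1) (0,4) [ray(1,0) blocked at (2,5); ray(1,-1) blocked at (5,1); ray(-1,-1) blocked at (0,4)]
  BK@(2,5): attacks (2,4) (3,5) (1,5) (3,4) (1,4)
  BB@(4,1): attacks (5,2) (5,0) (3,2) (3,0) [ray(-1,1) blocked at (3,2)]
  BQ@(5,1): attacks (5,2) (5,3) (5,4) (5,0) (4,1) (4,2) (3,3) (2,4) (1,5) (4,0) [ray(0,1) blocked at (5,4); ray(-1,0) blocked at (4,1); ray(-1,1) blocked at (1,5)]
Union (23 distinct): (0,4) (0,5) (1,0) (1,1) (1,2) (1,3) (1,4) (1,5) (2,4) (2,5) (3,0) (3,2) (3,3) (3,4) (3,5) (4,0) (4,1) (4,2) (5,0) (5,1) (5,2) (5,3) (5,4)

Answer: 23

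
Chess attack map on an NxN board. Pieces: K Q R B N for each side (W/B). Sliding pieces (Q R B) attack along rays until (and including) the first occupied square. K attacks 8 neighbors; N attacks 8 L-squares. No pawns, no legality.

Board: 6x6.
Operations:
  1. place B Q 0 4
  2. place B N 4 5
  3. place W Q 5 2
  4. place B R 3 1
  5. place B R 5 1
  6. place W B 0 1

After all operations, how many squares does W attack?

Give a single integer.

Answer: 17

Derivation:
Op 1: place BQ@(0,4)
Op 2: place BN@(4,5)
Op 3: place WQ@(5,2)
Op 4: place BR@(3,1)
Op 5: place BR@(5,1)
Op 6: place WB@(0,1)
Per-piece attacks for W:
  WB@(0,1): attacks (1,2) (2,3) (3,4) (4,5) (1,0) [ray(1,1) blocked at (4,5)]
  WQ@(5,2): attacks (5,3) (5,4) (5,5) (5,1) (4,2) (3,2) (2,2) (1,2) (0,2) (4,3) (3,4) (2,5) (4,1) (3,0) [ray(0,-1) blocked at (5,1)]
Union (17 distinct): (0,2) (1,0) (1,2) (2,2) (2,3) (2,5) (3,0) (3,2) (3,4) (4,1) (4,2) (4,3) (4,5) (5,1) (5,3) (5,4) (5,5)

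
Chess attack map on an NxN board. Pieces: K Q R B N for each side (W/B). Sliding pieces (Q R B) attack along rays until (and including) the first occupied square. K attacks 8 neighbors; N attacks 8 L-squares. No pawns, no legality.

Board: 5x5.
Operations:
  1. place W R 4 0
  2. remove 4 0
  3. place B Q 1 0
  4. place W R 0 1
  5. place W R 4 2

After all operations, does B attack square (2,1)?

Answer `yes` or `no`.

Answer: yes

Derivation:
Op 1: place WR@(4,0)
Op 2: remove (4,0)
Op 3: place BQ@(1,0)
Op 4: place WR@(0,1)
Op 5: place WR@(4,2)
Per-piece attacks for B:
  BQ@(1,0): attacks (1,1) (1,2) (1,3) (1,4) (2,0) (3,0) (4,0) (0,0) (2,1) (3,2) (4,3) (0,1) [ray(-1,1) blocked at (0,1)]
B attacks (2,1): yes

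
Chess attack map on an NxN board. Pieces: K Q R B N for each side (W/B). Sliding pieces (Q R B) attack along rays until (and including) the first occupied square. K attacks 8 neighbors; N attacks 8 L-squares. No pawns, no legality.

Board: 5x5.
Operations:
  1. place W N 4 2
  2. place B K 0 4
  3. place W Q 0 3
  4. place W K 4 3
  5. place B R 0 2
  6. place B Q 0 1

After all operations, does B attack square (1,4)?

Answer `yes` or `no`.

Answer: yes

Derivation:
Op 1: place WN@(4,2)
Op 2: place BK@(0,4)
Op 3: place WQ@(0,3)
Op 4: place WK@(4,3)
Op 5: place BR@(0,2)
Op 6: place BQ@(0,1)
Per-piece attacks for B:
  BQ@(0,1): attacks (0,2) (0,0) (1,1) (2,1) (3,1) (4,1) (1,2) (2,3) (3,4) (1,0) [ray(0,1) blocked at (0,2)]
  BR@(0,2): attacks (0,3) (0,1) (1,2) (2,2) (3,2) (4,2) [ray(0,1) blocked at (0,3); ray(0,-1) blocked at (0,1); ray(1,0) blocked at (4,2)]
  BK@(0,4): attacks (0,3) (1,4) (1,3)
B attacks (1,4): yes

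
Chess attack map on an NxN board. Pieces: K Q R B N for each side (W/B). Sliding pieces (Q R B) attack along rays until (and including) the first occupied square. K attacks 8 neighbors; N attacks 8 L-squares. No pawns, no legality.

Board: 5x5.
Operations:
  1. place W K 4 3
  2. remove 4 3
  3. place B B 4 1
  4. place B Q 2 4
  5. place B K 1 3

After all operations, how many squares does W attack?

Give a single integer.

Op 1: place WK@(4,3)
Op 2: remove (4,3)
Op 3: place BB@(4,1)
Op 4: place BQ@(2,4)
Op 5: place BK@(1,3)
Per-piece attacks for W:
Union (0 distinct): (none)

Answer: 0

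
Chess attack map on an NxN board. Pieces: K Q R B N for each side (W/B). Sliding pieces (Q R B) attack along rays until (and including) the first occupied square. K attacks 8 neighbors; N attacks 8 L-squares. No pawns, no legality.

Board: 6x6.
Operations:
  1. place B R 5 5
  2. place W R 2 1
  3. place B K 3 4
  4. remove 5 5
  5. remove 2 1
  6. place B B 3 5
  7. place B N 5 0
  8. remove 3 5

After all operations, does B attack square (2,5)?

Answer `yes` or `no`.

Op 1: place BR@(5,5)
Op 2: place WR@(2,1)
Op 3: place BK@(3,4)
Op 4: remove (5,5)
Op 5: remove (2,1)
Op 6: place BB@(3,5)
Op 7: place BN@(5,0)
Op 8: remove (3,5)
Per-piece attacks for B:
  BK@(3,4): attacks (3,5) (3,3) (4,4) (2,4) (4,5) (4,3) (2,5) (2,3)
  BN@(5,0): attacks (4,2) (3,1)
B attacks (2,5): yes

Answer: yes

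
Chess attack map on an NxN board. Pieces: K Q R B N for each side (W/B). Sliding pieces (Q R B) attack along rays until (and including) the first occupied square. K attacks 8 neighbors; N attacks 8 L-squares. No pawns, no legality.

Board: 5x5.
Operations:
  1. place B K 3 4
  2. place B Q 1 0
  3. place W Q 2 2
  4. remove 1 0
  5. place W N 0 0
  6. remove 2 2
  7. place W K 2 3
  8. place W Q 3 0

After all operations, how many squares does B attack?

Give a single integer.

Answer: 5

Derivation:
Op 1: place BK@(3,4)
Op 2: place BQ@(1,0)
Op 3: place WQ@(2,2)
Op 4: remove (1,0)
Op 5: place WN@(0,0)
Op 6: remove (2,2)
Op 7: place WK@(2,3)
Op 8: place WQ@(3,0)
Per-piece attacks for B:
  BK@(3,4): attacks (3,3) (4,4) (2,4) (4,3) (2,3)
Union (5 distinct): (2,3) (2,4) (3,3) (4,3) (4,4)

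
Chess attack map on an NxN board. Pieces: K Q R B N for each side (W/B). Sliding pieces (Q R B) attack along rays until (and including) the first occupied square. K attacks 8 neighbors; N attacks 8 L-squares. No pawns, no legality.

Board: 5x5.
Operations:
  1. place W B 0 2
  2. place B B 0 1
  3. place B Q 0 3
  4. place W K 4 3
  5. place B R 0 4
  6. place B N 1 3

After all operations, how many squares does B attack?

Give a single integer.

Answer: 15

Derivation:
Op 1: place WB@(0,2)
Op 2: place BB@(0,1)
Op 3: place BQ@(0,3)
Op 4: place WK@(4,3)
Op 5: place BR@(0,4)
Op 6: place BN@(1,3)
Per-piece attacks for B:
  BB@(0,1): attacks (1,2) (2,3) (3,4) (1,0)
  BQ@(0,3): attacks (0,4) (0,2) (1,3) (1,4) (1,2) (2,1) (3,0) [ray(0,1) blocked at (0,4); ray(0,-1) blocked at (0,2); ray(1,0) blocked at (1,3)]
  BR@(0,4): attacks (0,3) (1,4) (2,4) (3,4) (4,4) [ray(0,-1) blocked at (0,3)]
  BN@(1,3): attacks (3,4) (2,1) (3,2) (0,1)
Union (15 distinct): (0,1) (0,2) (0,3) (0,4) (1,0) (1,2) (1,3) (1,4) (2,1) (2,3) (2,4) (3,0) (3,2) (3,4) (4,4)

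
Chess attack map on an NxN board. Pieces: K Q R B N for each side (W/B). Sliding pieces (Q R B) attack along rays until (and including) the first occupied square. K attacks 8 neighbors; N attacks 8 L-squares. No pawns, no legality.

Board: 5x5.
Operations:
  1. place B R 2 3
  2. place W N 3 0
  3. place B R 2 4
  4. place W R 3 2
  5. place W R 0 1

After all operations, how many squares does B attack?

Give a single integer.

Op 1: place BR@(2,3)
Op 2: place WN@(3,0)
Op 3: place BR@(2,4)
Op 4: place WR@(3,2)
Op 5: place WR@(0,1)
Per-piece attacks for B:
  BR@(2,3): attacks (2,4) (2,2) (2,1) (2,0) (3,3) (4,3) (1,3) (0,3) [ray(0,1) blocked at (2,4)]
  BR@(2,4): attacks (2,3) (3,4) (4,4) (1,4) (0,4) [ray(0,-1) blocked at (2,3)]
Union (13 distinct): (0,3) (0,4) (1,3) (1,4) (2,0) (2,1) (2,2) (2,3) (2,4) (3,3) (3,4) (4,3) (4,4)

Answer: 13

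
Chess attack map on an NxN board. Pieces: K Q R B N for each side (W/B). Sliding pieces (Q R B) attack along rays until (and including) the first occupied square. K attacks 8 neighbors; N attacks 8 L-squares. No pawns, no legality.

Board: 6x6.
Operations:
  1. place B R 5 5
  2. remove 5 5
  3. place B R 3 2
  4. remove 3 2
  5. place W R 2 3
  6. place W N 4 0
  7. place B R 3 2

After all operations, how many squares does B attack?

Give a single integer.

Op 1: place BR@(5,5)
Op 2: remove (5,5)
Op 3: place BR@(3,2)
Op 4: remove (3,2)
Op 5: place WR@(2,3)
Op 6: place WN@(4,0)
Op 7: place BR@(3,2)
Per-piece attacks for B:
  BR@(3,2): attacks (3,3) (3,4) (3,5) (3,1) (3,0) (4,2) (5,2) (2,2) (1,2) (0,2)
Union (10 distinct): (0,2) (1,2) (2,2) (3,0) (3,1) (3,3) (3,4) (3,5) (4,2) (5,2)

Answer: 10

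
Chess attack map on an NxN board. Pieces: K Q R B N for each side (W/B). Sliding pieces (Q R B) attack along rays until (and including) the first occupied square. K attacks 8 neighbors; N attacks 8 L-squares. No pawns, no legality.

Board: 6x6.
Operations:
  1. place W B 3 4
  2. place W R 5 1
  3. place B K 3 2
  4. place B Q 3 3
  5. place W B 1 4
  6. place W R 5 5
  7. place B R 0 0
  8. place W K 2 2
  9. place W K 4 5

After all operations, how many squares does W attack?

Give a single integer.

Op 1: place WB@(3,4)
Op 2: place WR@(5,1)
Op 3: place BK@(3,2)
Op 4: place BQ@(3,3)
Op 5: place WB@(1,4)
Op 6: place WR@(5,5)
Op 7: place BR@(0,0)
Op 8: place WK@(2,2)
Op 9: place WK@(4,5)
Per-piece attacks for W:
  WB@(1,4): attacks (2,5) (2,3) (3,2) (0,5) (0,3) [ray(1,-1) blocked at (3,2)]
  WK@(2,2): attacks (2,3) (2,1) (3,2) (1,2) (3,3) (3,1) (1,3) (1,1)
  WB@(3,4): attacks (4,5) (4,3) (5,2) (2,5) (2,3) (1,2) (0,1) [ray(1,1) blocked at (4,5)]
  WK@(4,5): attacks (4,4) (5,5) (3,5) (5,4) (3,4)
  WR@(5,1): attacks (5,2) (5,3) (5,4) (5,5) (5,0) (4,1) (3,1) (2,1) (1,1) (0,1) [ray(0,1) blocked at (5,5)]
  WR@(5,5): attacks (5,4) (5,3) (5,2) (5,1) (4,5) [ray(0,-1) blocked at (5,1); ray(-1,0) blocked at (4,5)]
Union (24 distinct): (0,1) (0,3) (0,5) (1,1) (1,2) (1,3) (2,1) (2,3) (2,5) (3,1) (3,2) (3,3) (3,4) (3,5) (4,1) (4,3) (4,4) (4,5) (5,0) (5,1) (5,2) (5,3) (5,4) (5,5)

Answer: 24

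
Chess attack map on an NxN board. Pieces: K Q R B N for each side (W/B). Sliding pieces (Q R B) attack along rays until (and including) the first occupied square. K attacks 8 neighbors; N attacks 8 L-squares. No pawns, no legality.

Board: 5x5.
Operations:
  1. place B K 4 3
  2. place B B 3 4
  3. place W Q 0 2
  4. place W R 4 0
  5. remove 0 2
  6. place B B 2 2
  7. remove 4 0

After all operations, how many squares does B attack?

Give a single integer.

Answer: 15

Derivation:
Op 1: place BK@(4,3)
Op 2: place BB@(3,4)
Op 3: place WQ@(0,2)
Op 4: place WR@(4,0)
Op 5: remove (0,2)
Op 6: place BB@(2,2)
Op 7: remove (4,0)
Per-piece attacks for B:
  BB@(2,2): attacks (3,3) (4,4) (3,1) (4,0) (1,3) (0,4) (1,1) (0,0)
  BB@(3,4): attacks (4,3) (2,3) (1,2) (0,1) [ray(1,-1) blocked at (4,3)]
  BK@(4,3): attacks (4,4) (4,2) (3,3) (3,4) (3,2)
Union (15 distinct): (0,0) (0,1) (0,4) (1,1) (1,2) (1,3) (2,3) (3,1) (3,2) (3,3) (3,4) (4,0) (4,2) (4,3) (4,4)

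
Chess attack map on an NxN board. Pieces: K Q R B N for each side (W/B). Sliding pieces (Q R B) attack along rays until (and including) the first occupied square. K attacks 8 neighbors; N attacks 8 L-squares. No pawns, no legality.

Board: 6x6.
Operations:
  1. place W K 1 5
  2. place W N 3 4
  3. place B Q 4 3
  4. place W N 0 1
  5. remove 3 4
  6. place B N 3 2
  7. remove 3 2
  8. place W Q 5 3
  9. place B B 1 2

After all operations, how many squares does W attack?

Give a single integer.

Answer: 18

Derivation:
Op 1: place WK@(1,5)
Op 2: place WN@(3,4)
Op 3: place BQ@(4,3)
Op 4: place WN@(0,1)
Op 5: remove (3,4)
Op 6: place BN@(3,2)
Op 7: remove (3,2)
Op 8: place WQ@(5,3)
Op 9: place BB@(1,2)
Per-piece attacks for W:
  WN@(0,1): attacks (1,3) (2,2) (2,0)
  WK@(1,5): attacks (1,4) (2,5) (0,5) (2,4) (0,4)
  WQ@(5,3): attacks (5,4) (5,5) (5,2) (5,1) (5,0) (4,3) (4,4) (3,5) (4,2) (3,1) (2,0) [ray(-1,0) blocked at (4,3)]
Union (18 distinct): (0,4) (0,5) (1,3) (1,4) (2,0) (2,2) (2,4) (2,5) (3,1) (3,5) (4,2) (4,3) (4,4) (5,0) (5,1) (5,2) (5,4) (5,5)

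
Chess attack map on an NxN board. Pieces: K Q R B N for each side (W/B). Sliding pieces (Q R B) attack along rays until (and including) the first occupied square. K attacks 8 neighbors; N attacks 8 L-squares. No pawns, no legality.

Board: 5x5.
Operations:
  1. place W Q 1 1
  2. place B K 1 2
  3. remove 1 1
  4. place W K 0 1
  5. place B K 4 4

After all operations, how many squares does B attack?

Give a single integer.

Op 1: place WQ@(1,1)
Op 2: place BK@(1,2)
Op 3: remove (1,1)
Op 4: place WK@(0,1)
Op 5: place BK@(4,4)
Per-piece attacks for B:
  BK@(1,2): attacks (1,3) (1,1) (2,2) (0,2) (2,3) (2,1) (0,3) (0,1)
  BK@(4,4): attacks (4,3) (3,4) (3,3)
Union (11 distinct): (0,1) (0,2) (0,3) (1,1) (1,3) (2,1) (2,2) (2,3) (3,3) (3,4) (4,3)

Answer: 11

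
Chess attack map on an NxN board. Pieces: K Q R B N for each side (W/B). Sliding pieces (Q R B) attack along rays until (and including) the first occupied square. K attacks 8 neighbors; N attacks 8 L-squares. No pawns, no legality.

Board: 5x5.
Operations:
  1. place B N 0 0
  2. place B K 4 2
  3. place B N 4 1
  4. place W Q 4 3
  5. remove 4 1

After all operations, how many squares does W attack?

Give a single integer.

Answer: 10

Derivation:
Op 1: place BN@(0,0)
Op 2: place BK@(4,2)
Op 3: place BN@(4,1)
Op 4: place WQ@(4,3)
Op 5: remove (4,1)
Per-piece attacks for W:
  WQ@(4,3): attacks (4,4) (4,2) (3,3) (2,3) (1,3) (0,3) (3,4) (3,2) (2,1) (1,0) [ray(0,-1) blocked at (4,2)]
Union (10 distinct): (0,3) (1,0) (1,3) (2,1) (2,3) (3,2) (3,3) (3,4) (4,2) (4,4)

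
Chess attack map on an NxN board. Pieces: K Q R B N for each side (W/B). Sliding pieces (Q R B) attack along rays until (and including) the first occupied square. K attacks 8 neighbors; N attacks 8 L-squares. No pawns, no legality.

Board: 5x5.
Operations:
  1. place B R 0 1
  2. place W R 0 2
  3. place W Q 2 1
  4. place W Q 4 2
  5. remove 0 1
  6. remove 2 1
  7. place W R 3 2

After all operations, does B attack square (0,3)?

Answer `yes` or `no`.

Answer: no

Derivation:
Op 1: place BR@(0,1)
Op 2: place WR@(0,2)
Op 3: place WQ@(2,1)
Op 4: place WQ@(4,2)
Op 5: remove (0,1)
Op 6: remove (2,1)
Op 7: place WR@(3,2)
Per-piece attacks for B:
B attacks (0,3): no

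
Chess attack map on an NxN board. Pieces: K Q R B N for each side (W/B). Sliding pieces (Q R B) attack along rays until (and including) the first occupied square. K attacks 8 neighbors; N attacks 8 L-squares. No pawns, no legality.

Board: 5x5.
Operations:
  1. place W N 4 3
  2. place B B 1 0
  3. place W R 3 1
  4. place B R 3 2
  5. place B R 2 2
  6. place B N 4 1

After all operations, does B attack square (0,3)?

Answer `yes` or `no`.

Op 1: place WN@(4,3)
Op 2: place BB@(1,0)
Op 3: place WR@(3,1)
Op 4: place BR@(3,2)
Op 5: place BR@(2,2)
Op 6: place BN@(4,1)
Per-piece attacks for B:
  BB@(1,0): attacks (2,1) (3,2) (0,1) [ray(1,1) blocked at (3,2)]
  BR@(2,2): attacks (2,3) (2,4) (2,1) (2,0) (3,2) (1,2) (0,2) [ray(1,0) blocked at (3,2)]
  BR@(3,2): attacks (3,3) (3,4) (3,1) (4,2) (2,2) [ray(0,-1) blocked at (3,1); ray(-1,0) blocked at (2,2)]
  BN@(4,1): attacks (3,3) (2,2) (2,0)
B attacks (0,3): no

Answer: no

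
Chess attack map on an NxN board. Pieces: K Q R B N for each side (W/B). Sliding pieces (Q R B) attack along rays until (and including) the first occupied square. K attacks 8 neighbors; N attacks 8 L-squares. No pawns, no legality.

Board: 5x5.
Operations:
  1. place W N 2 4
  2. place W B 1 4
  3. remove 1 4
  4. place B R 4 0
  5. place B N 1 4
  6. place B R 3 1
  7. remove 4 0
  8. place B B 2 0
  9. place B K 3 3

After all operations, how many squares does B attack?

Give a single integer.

Op 1: place WN@(2,4)
Op 2: place WB@(1,4)
Op 3: remove (1,4)
Op 4: place BR@(4,0)
Op 5: place BN@(1,4)
Op 6: place BR@(3,1)
Op 7: remove (4,0)
Op 8: place BB@(2,0)
Op 9: place BK@(3,3)
Per-piece attacks for B:
  BN@(1,4): attacks (2,2) (3,3) (0,2)
  BB@(2,0): attacks (3,1) (1,1) (0,2) [ray(1,1) blocked at (3,1)]
  BR@(3,1): attacks (3,2) (3,3) (3,0) (4,1) (2,1) (1,1) (0,1) [ray(0,1) blocked at (3,3)]
  BK@(3,3): attacks (3,4) (3,2) (4,3) (2,3) (4,4) (4,2) (2,4) (2,2)
Union (16 distinct): (0,1) (0,2) (1,1) (2,1) (2,2) (2,3) (2,4) (3,0) (3,1) (3,2) (3,3) (3,4) (4,1) (4,2) (4,3) (4,4)

Answer: 16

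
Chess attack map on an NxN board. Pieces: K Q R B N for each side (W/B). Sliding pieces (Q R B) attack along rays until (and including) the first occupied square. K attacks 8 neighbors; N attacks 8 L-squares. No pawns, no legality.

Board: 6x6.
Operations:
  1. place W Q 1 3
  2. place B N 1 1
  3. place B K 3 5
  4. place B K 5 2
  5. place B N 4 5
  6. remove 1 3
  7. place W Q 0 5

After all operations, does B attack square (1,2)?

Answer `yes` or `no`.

Answer: no

Derivation:
Op 1: place WQ@(1,3)
Op 2: place BN@(1,1)
Op 3: place BK@(3,5)
Op 4: place BK@(5,2)
Op 5: place BN@(4,5)
Op 6: remove (1,3)
Op 7: place WQ@(0,5)
Per-piece attacks for B:
  BN@(1,1): attacks (2,3) (3,2) (0,3) (3,0)
  BK@(3,5): attacks (3,4) (4,5) (2,5) (4,4) (2,4)
  BN@(4,5): attacks (5,3) (3,3) (2,4)
  BK@(5,2): attacks (5,3) (5,1) (4,2) (4,3) (4,1)
B attacks (1,2): no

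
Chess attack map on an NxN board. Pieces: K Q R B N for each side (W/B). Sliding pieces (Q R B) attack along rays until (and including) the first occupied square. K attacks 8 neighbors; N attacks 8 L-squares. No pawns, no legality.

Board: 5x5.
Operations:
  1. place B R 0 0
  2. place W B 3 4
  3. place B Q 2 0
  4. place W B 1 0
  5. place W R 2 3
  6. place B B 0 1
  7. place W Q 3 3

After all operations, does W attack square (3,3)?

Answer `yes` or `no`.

Op 1: place BR@(0,0)
Op 2: place WB@(3,4)
Op 3: place BQ@(2,0)
Op 4: place WB@(1,0)
Op 5: place WR@(2,3)
Op 6: place BB@(0,1)
Op 7: place WQ@(3,3)
Per-piece attacks for W:
  WB@(1,0): attacks (2,1) (3,2) (4,3) (0,1) [ray(-1,1) blocked at (0,1)]
  WR@(2,3): attacks (2,4) (2,2) (2,1) (2,0) (3,3) (1,3) (0,3) [ray(0,-1) blocked at (2,0); ray(1,0) blocked at (3,3)]
  WQ@(3,3): attacks (3,4) (3,2) (3,1) (3,0) (4,3) (2,3) (4,4) (4,2) (2,4) (2,2) (1,1) (0,0) [ray(0,1) blocked at (3,4); ray(-1,0) blocked at (2,3); ray(-1,-1) blocked at (0,0)]
  WB@(3,4): attacks (4,3) (2,3) [ray(-1,-1) blocked at (2,3)]
W attacks (3,3): yes

Answer: yes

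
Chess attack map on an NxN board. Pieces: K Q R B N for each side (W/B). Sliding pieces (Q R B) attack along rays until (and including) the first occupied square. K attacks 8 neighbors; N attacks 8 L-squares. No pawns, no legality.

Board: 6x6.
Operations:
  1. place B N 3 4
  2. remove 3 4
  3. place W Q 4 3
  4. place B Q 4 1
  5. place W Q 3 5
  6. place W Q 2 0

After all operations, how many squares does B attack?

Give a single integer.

Op 1: place BN@(3,4)
Op 2: remove (3,4)
Op 3: place WQ@(4,3)
Op 4: place BQ@(4,1)
Op 5: place WQ@(3,5)
Op 6: place WQ@(2,0)
Per-piece attacks for B:
  BQ@(4,1): attacks (4,2) (4,3) (4,0) (5,1) (3,1) (2,1) (1,1) (0,1) (5,2) (5,0) (3,2) (2,3) (1,4) (0,5) (3,0) [ray(0,1) blocked at (4,3)]
Union (15 distinct): (0,1) (0,5) (1,1) (1,4) (2,1) (2,3) (3,0) (3,1) (3,2) (4,0) (4,2) (4,3) (5,0) (5,1) (5,2)

Answer: 15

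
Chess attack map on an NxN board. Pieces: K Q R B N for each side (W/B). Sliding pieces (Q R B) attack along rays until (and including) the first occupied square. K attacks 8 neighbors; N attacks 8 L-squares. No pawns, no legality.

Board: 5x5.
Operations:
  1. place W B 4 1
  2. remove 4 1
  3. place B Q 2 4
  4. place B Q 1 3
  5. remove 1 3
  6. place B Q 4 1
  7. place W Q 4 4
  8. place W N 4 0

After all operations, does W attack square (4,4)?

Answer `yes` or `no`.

Op 1: place WB@(4,1)
Op 2: remove (4,1)
Op 3: place BQ@(2,4)
Op 4: place BQ@(1,3)
Op 5: remove (1,3)
Op 6: place BQ@(4,1)
Op 7: place WQ@(4,4)
Op 8: place WN@(4,0)
Per-piece attacks for W:
  WN@(4,0): attacks (3,2) (2,1)
  WQ@(4,4): attacks (4,3) (4,2) (4,1) (3,4) (2,4) (3,3) (2,2) (1,1) (0,0) [ray(0,-1) blocked at (4,1); ray(-1,0) blocked at (2,4)]
W attacks (4,4): no

Answer: no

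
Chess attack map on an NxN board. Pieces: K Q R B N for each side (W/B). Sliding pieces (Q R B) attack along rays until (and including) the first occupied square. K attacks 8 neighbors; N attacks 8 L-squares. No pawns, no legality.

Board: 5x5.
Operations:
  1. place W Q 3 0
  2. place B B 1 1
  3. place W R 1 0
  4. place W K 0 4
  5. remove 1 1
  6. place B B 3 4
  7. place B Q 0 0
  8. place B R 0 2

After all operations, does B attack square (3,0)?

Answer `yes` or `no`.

Answer: no

Derivation:
Op 1: place WQ@(3,0)
Op 2: place BB@(1,1)
Op 3: place WR@(1,0)
Op 4: place WK@(0,4)
Op 5: remove (1,1)
Op 6: place BB@(3,4)
Op 7: place BQ@(0,0)
Op 8: place BR@(0,2)
Per-piece attacks for B:
  BQ@(0,0): attacks (0,1) (0,2) (1,0) (1,1) (2,2) (3,3) (4,4) [ray(0,1) blocked at (0,2); ray(1,0) blocked at (1,0)]
  BR@(0,2): attacks (0,3) (0,4) (0,1) (0,0) (1,2) (2,2) (3,2) (4,2) [ray(0,1) blocked at (0,4); ray(0,-1) blocked at (0,0)]
  BB@(3,4): attacks (4,3) (2,3) (1,2) (0,1)
B attacks (3,0): no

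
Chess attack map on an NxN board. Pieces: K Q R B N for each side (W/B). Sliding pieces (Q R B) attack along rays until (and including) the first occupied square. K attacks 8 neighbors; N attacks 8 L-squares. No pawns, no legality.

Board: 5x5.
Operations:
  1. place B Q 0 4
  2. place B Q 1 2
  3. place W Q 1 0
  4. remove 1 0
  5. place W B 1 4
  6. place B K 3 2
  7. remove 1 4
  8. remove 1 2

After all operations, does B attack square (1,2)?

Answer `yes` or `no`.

Answer: no

Derivation:
Op 1: place BQ@(0,4)
Op 2: place BQ@(1,2)
Op 3: place WQ@(1,0)
Op 4: remove (1,0)
Op 5: place WB@(1,4)
Op 6: place BK@(3,2)
Op 7: remove (1,4)
Op 8: remove (1,2)
Per-piece attacks for B:
  BQ@(0,4): attacks (0,3) (0,2) (0,1) (0,0) (1,4) (2,4) (3,4) (4,4) (1,3) (2,2) (3,1) (4,0)
  BK@(3,2): attacks (3,3) (3,1) (4,2) (2,2) (4,3) (4,1) (2,3) (2,1)
B attacks (1,2): no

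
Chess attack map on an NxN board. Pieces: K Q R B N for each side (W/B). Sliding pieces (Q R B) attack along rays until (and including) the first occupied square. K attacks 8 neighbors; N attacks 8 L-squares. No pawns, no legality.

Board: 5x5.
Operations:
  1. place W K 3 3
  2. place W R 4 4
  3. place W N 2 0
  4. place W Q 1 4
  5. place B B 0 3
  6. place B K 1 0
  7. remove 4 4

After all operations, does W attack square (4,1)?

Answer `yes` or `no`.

Answer: yes

Derivation:
Op 1: place WK@(3,3)
Op 2: place WR@(4,4)
Op 3: place WN@(2,0)
Op 4: place WQ@(1,4)
Op 5: place BB@(0,3)
Op 6: place BK@(1,0)
Op 7: remove (4,4)
Per-piece attacks for W:
  WQ@(1,4): attacks (1,3) (1,2) (1,1) (1,0) (2,4) (3,4) (4,4) (0,4) (2,3) (3,2) (4,1) (0,3) [ray(0,-1) blocked at (1,0); ray(-1,-1) blocked at (0,3)]
  WN@(2,0): attacks (3,2) (4,1) (1,2) (0,1)
  WK@(3,3): attacks (3,4) (3,2) (4,3) (2,3) (4,4) (4,2) (2,4) (2,2)
W attacks (4,1): yes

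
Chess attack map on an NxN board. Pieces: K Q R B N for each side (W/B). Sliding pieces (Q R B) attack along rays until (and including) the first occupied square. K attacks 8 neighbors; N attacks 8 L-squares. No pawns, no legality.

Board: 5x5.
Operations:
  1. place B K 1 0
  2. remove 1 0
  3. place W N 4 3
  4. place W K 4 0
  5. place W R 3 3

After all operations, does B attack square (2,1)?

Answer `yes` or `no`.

Answer: no

Derivation:
Op 1: place BK@(1,0)
Op 2: remove (1,0)
Op 3: place WN@(4,3)
Op 4: place WK@(4,0)
Op 5: place WR@(3,3)
Per-piece attacks for B:
B attacks (2,1): no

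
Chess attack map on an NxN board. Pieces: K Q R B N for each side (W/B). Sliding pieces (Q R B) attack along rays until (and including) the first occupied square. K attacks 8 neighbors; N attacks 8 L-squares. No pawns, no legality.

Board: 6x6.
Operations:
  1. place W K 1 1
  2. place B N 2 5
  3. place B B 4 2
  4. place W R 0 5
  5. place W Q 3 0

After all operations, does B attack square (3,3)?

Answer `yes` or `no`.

Answer: yes

Derivation:
Op 1: place WK@(1,1)
Op 2: place BN@(2,5)
Op 3: place BB@(4,2)
Op 4: place WR@(0,5)
Op 5: place WQ@(3,0)
Per-piece attacks for B:
  BN@(2,5): attacks (3,3) (4,4) (1,3) (0,4)
  BB@(4,2): attacks (5,3) (5,1) (3,3) (2,4) (1,5) (3,1) (2,0)
B attacks (3,3): yes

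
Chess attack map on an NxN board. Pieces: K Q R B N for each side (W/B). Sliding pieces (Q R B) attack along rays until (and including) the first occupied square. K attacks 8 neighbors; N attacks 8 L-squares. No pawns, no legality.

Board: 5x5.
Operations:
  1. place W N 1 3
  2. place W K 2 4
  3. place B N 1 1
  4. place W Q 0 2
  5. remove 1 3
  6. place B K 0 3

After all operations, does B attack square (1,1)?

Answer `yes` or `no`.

Answer: no

Derivation:
Op 1: place WN@(1,3)
Op 2: place WK@(2,4)
Op 3: place BN@(1,1)
Op 4: place WQ@(0,2)
Op 5: remove (1,3)
Op 6: place BK@(0,3)
Per-piece attacks for B:
  BK@(0,3): attacks (0,4) (0,2) (1,3) (1,4) (1,2)
  BN@(1,1): attacks (2,3) (3,2) (0,3) (3,0)
B attacks (1,1): no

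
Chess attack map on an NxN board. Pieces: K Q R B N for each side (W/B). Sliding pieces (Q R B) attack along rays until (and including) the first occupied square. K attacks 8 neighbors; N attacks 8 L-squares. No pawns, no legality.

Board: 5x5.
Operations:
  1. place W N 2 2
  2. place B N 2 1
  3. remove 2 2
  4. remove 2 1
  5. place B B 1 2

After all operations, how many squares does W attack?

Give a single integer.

Answer: 0

Derivation:
Op 1: place WN@(2,2)
Op 2: place BN@(2,1)
Op 3: remove (2,2)
Op 4: remove (2,1)
Op 5: place BB@(1,2)
Per-piece attacks for W:
Union (0 distinct): (none)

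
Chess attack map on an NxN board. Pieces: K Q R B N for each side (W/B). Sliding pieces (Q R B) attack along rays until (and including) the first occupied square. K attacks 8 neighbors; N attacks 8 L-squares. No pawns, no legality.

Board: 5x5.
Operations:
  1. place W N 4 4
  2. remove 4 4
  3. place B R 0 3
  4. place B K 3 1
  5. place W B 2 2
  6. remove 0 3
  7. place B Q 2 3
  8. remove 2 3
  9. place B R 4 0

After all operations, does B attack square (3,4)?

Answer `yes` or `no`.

Answer: no

Derivation:
Op 1: place WN@(4,4)
Op 2: remove (4,4)
Op 3: place BR@(0,3)
Op 4: place BK@(3,1)
Op 5: place WB@(2,2)
Op 6: remove (0,3)
Op 7: place BQ@(2,3)
Op 8: remove (2,3)
Op 9: place BR@(4,0)
Per-piece attacks for B:
  BK@(3,1): attacks (3,2) (3,0) (4,1) (2,1) (4,2) (4,0) (2,2) (2,0)
  BR@(4,0): attacks (4,1) (4,2) (4,3) (4,4) (3,0) (2,0) (1,0) (0,0)
B attacks (3,4): no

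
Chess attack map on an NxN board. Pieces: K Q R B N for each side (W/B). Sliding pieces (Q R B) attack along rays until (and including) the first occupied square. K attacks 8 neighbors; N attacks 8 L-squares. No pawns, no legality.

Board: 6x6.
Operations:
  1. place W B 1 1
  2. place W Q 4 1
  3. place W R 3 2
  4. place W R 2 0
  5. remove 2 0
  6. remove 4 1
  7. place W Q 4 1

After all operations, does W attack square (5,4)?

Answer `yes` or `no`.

Op 1: place WB@(1,1)
Op 2: place WQ@(4,1)
Op 3: place WR@(3,2)
Op 4: place WR@(2,0)
Op 5: remove (2,0)
Op 6: remove (4,1)
Op 7: place WQ@(4,1)
Per-piece attacks for W:
  WB@(1,1): attacks (2,2) (3,3) (4,4) (5,5) (2,0) (0,2) (0,0)
  WR@(3,2): attacks (3,3) (3,4) (3,5) (3,1) (3,0) (4,2) (5,2) (2,2) (1,2) (0,2)
  WQ@(4,1): attacks (4,2) (4,3) (4,4) (4,5) (4,0) (5,1) (3,1) (2,1) (1,1) (5,2) (5,0) (3,2) (3,0) [ray(-1,0) blocked at (1,1); ray(-1,1) blocked at (3,2)]
W attacks (5,4): no

Answer: no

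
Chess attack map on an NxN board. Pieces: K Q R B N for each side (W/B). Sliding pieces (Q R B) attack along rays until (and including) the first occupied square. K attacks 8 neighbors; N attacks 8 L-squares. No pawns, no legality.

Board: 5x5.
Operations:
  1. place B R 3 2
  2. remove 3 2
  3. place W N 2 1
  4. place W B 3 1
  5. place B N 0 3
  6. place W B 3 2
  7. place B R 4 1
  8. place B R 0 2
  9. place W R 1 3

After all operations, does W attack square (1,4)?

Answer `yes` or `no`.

Op 1: place BR@(3,2)
Op 2: remove (3,2)
Op 3: place WN@(2,1)
Op 4: place WB@(3,1)
Op 5: place BN@(0,3)
Op 6: place WB@(3,2)
Op 7: place BR@(4,1)
Op 8: place BR@(0,2)
Op 9: place WR@(1,3)
Per-piece attacks for W:
  WR@(1,3): attacks (1,4) (1,2) (1,1) (1,0) (2,3) (3,3) (4,3) (0,3) [ray(-1,0) blocked at (0,3)]
  WN@(2,1): attacks (3,3) (4,2) (1,3) (0,2) (4,0) (0,0)
  WB@(3,1): attacks (4,2) (4,0) (2,2) (1,3) (2,0) [ray(-1,1) blocked at (1,3)]
  WB@(3,2): attacks (4,3) (4,1) (2,3) (1,4) (2,1) [ray(1,-1) blocked at (4,1); ray(-1,-1) blocked at (2,1)]
W attacks (1,4): yes

Answer: yes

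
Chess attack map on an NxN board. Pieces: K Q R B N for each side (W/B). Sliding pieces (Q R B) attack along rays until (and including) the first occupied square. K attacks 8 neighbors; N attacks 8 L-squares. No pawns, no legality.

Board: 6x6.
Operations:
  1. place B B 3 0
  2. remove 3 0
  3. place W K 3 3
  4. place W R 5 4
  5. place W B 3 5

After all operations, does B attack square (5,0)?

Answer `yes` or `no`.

Answer: no

Derivation:
Op 1: place BB@(3,0)
Op 2: remove (3,0)
Op 3: place WK@(3,3)
Op 4: place WR@(5,4)
Op 5: place WB@(3,5)
Per-piece attacks for B:
B attacks (5,0): no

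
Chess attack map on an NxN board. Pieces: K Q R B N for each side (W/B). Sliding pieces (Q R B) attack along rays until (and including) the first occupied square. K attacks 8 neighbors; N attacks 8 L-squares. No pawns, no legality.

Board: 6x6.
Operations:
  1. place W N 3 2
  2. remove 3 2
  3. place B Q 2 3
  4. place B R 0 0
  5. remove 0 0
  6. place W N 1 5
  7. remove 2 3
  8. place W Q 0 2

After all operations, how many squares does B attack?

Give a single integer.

Answer: 0

Derivation:
Op 1: place WN@(3,2)
Op 2: remove (3,2)
Op 3: place BQ@(2,3)
Op 4: place BR@(0,0)
Op 5: remove (0,0)
Op 6: place WN@(1,5)
Op 7: remove (2,3)
Op 8: place WQ@(0,2)
Per-piece attacks for B:
Union (0 distinct): (none)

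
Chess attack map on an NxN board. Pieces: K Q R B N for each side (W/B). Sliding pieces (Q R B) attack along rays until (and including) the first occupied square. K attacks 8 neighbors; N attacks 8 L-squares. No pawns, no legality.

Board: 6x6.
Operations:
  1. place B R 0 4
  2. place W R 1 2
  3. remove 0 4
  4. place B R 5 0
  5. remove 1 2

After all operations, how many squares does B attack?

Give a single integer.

Op 1: place BR@(0,4)
Op 2: place WR@(1,2)
Op 3: remove (0,4)
Op 4: place BR@(5,0)
Op 5: remove (1,2)
Per-piece attacks for B:
  BR@(5,0): attacks (5,1) (5,2) (5,3) (5,4) (5,5) (4,0) (3,0) (2,0) (1,0) (0,0)
Union (10 distinct): (0,0) (1,0) (2,0) (3,0) (4,0) (5,1) (5,2) (5,3) (5,4) (5,5)

Answer: 10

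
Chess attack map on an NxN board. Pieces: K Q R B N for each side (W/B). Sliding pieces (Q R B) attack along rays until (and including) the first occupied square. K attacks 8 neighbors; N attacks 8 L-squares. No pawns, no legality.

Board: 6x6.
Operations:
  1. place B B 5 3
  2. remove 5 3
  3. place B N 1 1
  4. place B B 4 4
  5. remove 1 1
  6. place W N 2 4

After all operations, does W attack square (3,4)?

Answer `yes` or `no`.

Op 1: place BB@(5,3)
Op 2: remove (5,3)
Op 3: place BN@(1,1)
Op 4: place BB@(4,4)
Op 5: remove (1,1)
Op 6: place WN@(2,4)
Per-piece attacks for W:
  WN@(2,4): attacks (4,5) (0,5) (3,2) (4,3) (1,2) (0,3)
W attacks (3,4): no

Answer: no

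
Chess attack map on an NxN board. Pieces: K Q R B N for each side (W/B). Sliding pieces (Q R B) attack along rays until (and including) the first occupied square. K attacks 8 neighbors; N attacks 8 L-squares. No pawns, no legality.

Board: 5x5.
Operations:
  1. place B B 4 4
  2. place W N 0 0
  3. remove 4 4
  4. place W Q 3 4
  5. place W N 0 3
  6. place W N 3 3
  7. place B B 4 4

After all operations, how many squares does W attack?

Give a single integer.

Answer: 13

Derivation:
Op 1: place BB@(4,4)
Op 2: place WN@(0,0)
Op 3: remove (4,4)
Op 4: place WQ@(3,4)
Op 5: place WN@(0,3)
Op 6: place WN@(3,3)
Op 7: place BB@(4,4)
Per-piece attacks for W:
  WN@(0,0): attacks (1,2) (2,1)
  WN@(0,3): attacks (2,4) (1,1) (2,2)
  WN@(3,3): attacks (1,4) (4,1) (2,1) (1,2)
  WQ@(3,4): attacks (3,3) (4,4) (2,4) (1,4) (0,4) (4,3) (2,3) (1,2) (0,1) [ray(0,-1) blocked at (3,3); ray(1,0) blocked at (4,4)]
Union (13 distinct): (0,1) (0,4) (1,1) (1,2) (1,4) (2,1) (2,2) (2,3) (2,4) (3,3) (4,1) (4,3) (4,4)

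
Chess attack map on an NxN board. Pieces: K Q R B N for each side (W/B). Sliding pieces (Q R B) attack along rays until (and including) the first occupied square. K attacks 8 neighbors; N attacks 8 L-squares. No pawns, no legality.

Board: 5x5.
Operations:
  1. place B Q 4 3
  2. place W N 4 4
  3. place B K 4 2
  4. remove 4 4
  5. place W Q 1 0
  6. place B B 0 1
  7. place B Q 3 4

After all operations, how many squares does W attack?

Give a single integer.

Op 1: place BQ@(4,3)
Op 2: place WN@(4,4)
Op 3: place BK@(4,2)
Op 4: remove (4,4)
Op 5: place WQ@(1,0)
Op 6: place BB@(0,1)
Op 7: place BQ@(3,4)
Per-piece attacks for W:
  WQ@(1,0): attacks (1,1) (1,2) (1,3) (1,4) (2,0) (3,0) (4,0) (0,0) (2,1) (3,2) (4,3) (0,1) [ray(1,1) blocked at (4,3); ray(-1,1) blocked at (0,1)]
Union (12 distinct): (0,0) (0,1) (1,1) (1,2) (1,3) (1,4) (2,0) (2,1) (3,0) (3,2) (4,0) (4,3)

Answer: 12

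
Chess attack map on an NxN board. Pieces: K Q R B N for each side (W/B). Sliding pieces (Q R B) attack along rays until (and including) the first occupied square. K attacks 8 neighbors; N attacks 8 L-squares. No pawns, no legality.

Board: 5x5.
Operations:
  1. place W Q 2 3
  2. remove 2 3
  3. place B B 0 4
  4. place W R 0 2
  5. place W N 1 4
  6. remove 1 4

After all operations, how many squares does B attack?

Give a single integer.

Answer: 4

Derivation:
Op 1: place WQ@(2,3)
Op 2: remove (2,3)
Op 3: place BB@(0,4)
Op 4: place WR@(0,2)
Op 5: place WN@(1,4)
Op 6: remove (1,4)
Per-piece attacks for B:
  BB@(0,4): attacks (1,3) (2,2) (3,1) (4,0)
Union (4 distinct): (1,3) (2,2) (3,1) (4,0)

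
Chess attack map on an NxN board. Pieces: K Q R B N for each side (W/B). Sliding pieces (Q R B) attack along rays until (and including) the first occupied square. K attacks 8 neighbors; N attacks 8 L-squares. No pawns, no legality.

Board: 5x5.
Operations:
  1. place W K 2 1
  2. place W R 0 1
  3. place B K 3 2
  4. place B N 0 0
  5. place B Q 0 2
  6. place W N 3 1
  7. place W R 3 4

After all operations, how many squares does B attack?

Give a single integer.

Op 1: place WK@(2,1)
Op 2: place WR@(0,1)
Op 3: place BK@(3,2)
Op 4: place BN@(0,0)
Op 5: place BQ@(0,2)
Op 6: place WN@(3,1)
Op 7: place WR@(3,4)
Per-piece attacks for B:
  BN@(0,0): attacks (1,2) (2,1)
  BQ@(0,2): attacks (0,3) (0,4) (0,1) (1,2) (2,2) (3,2) (1,3) (2,4) (1,1) (2,0) [ray(0,-1) blocked at (0,1); ray(1,0) blocked at (3,2)]
  BK@(3,2): attacks (3,3) (3,1) (4,2) (2,2) (4,3) (4,1) (2,3) (2,1)
Union (17 distinct): (0,1) (0,3) (0,4) (1,1) (1,2) (1,3) (2,0) (2,1) (2,2) (2,3) (2,4) (3,1) (3,2) (3,3) (4,1) (4,2) (4,3)

Answer: 17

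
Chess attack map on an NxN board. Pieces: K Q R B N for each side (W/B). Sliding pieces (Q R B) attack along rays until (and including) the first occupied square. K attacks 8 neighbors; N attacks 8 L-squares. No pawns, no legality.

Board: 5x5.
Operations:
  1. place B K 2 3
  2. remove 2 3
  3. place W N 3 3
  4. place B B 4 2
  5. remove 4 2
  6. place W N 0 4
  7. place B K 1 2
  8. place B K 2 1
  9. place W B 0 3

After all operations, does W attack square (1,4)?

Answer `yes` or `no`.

Answer: yes

Derivation:
Op 1: place BK@(2,3)
Op 2: remove (2,3)
Op 3: place WN@(3,3)
Op 4: place BB@(4,2)
Op 5: remove (4,2)
Op 6: place WN@(0,4)
Op 7: place BK@(1,2)
Op 8: place BK@(2,1)
Op 9: place WB@(0,3)
Per-piece attacks for W:
  WB@(0,3): attacks (1,4) (1,2) [ray(1,-1) blocked at (1,2)]
  WN@(0,4): attacks (1,2) (2,3)
  WN@(3,3): attacks (1,4) (4,1) (2,1) (1,2)
W attacks (1,4): yes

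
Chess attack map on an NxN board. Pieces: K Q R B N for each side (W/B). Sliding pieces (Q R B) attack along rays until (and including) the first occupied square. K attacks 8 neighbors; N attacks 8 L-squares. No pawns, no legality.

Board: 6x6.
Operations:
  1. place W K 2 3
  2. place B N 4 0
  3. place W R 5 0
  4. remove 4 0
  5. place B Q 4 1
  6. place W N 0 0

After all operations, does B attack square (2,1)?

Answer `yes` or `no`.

Op 1: place WK@(2,3)
Op 2: place BN@(4,0)
Op 3: place WR@(5,0)
Op 4: remove (4,0)
Op 5: place BQ@(4,1)
Op 6: place WN@(0,0)
Per-piece attacks for B:
  BQ@(4,1): attacks (4,2) (4,3) (4,4) (4,5) (4,0) (5,1) (3,1) (2,1) (1,1) (0,1) (5,2) (5,0) (3,2) (2,3) (3,0) [ray(1,-1) blocked at (5,0); ray(-1,1) blocked at (2,3)]
B attacks (2,1): yes

Answer: yes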